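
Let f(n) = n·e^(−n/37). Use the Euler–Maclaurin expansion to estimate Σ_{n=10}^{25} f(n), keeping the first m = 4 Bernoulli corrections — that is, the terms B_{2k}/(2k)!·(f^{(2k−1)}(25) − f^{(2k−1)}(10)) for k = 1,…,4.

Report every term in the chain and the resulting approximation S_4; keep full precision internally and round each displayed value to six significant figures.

S_4 ≈ 170.086

Integral: ∫_10^25 x·e^(−x/37) dx = 159.942.
Boundary: ½(f(10) + f(25)) = ½(7.63173 + 12.7203) = 10.1760.
Running total after boundary: 170.118.
k=1: B_{2}/(2)! × [f^{(1)}(25) − f^{(1)}(10)] = 1/12 × (0.165020 − 0.556910) = -0.0326575.
Running total after k=1: 170.086.
k=2: B_{4}/(4)! × [f^{(3)}(25) − f^{(3)}(10)] = −1/720 × (0.000863875 − 0.00152174) = 9.13695e-07.
Running total after k=2: 170.086.
k=3: B_{6}/(6)! × [f^{(5)}(25) − f^{(5)}(10)] = 1/30240 × (1.17400e-06 − 1.92598e-06) = -2.48671e-11.
Running total after k=3: 170.086.
k=4: B_{8}/(8)! × [f^{(7)}(25) − f^{(7)}(10)] = −1/1209600 × (1.25418e-09 − 2.00175e-09) = 6.18029e-16.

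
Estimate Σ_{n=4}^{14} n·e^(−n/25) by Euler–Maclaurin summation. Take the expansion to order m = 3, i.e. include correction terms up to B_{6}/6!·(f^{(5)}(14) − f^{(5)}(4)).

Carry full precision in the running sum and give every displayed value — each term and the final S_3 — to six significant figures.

S_3 ≈ 66.5395

Integral: ∫_4^14 x·e^(−x/25) dx = 60.8754.
Boundary: ½(f(4) + f(14)) = ½(3.40858 + 7.99693) = 5.70275.
So far: 66.5782.
Order-1 term: 1/12 · (0.251332 − 0.715801) = -0.0387057.
Partial sum through k=1: 66.5395.
Order-2 term: −1/720 · (0.00223000 − 0.00387214) = 2.28075e-06.
Partial sum through k=2: 66.5395.
Order-3 term: 1/30240 · (6.49259e-06 − 1.05584e-05) = -1.34451e-10.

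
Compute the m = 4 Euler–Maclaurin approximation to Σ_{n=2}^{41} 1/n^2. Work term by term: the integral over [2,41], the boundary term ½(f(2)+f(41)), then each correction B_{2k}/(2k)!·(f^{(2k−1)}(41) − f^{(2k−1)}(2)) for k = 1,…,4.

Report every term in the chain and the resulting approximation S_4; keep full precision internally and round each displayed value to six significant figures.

Integral: ∫_2^41 1/x^2 dx = 0.475610.
Endpoint term: (f(2) + f(41))/2 = (0.250000 + 0.000594884)/2 = 0.125297.
Integral + boundary = 0.600907.
Correction k=1: B_{2}/2! · (f^{(1)}(41) − f^{(1)}(2)) = 1/12 · (-2.90187e-05 − (-0.250000)) = 0.0208309.
After k=1: 0.621738.
Correction k=2: B_{4}/4! · (f^{(3)}(41) − f^{(3)}(2)) = −1/720 · (-2.07153e-07 − (-0.750000)) = -0.00104167.
After k=2: 0.620696.
Correction k=3: B_{6}/6! · (f^{(5)}(41) − f^{(5)}(2)) = 1/30240 · (-3.69697e-09 − (-5.62500)) = 0.000186012.
After k=3: 0.620882.
Correction k=4: B_{8}/8! · (f^{(7)}(41) − f^{(7)}(2)) = −1/1209600 · (-1.23159e-10 − (-78.7500)) = -6.51042e-05.

S_4 ≈ 0.620817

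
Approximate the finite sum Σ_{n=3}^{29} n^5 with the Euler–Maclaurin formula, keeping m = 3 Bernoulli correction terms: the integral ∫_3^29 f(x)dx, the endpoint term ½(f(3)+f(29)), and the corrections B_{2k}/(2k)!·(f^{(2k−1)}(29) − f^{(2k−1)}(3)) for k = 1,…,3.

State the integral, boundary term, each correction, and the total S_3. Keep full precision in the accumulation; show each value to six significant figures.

S_3 ≈ 1.09687e+08

Integral: ∫_3^29 x^5 dx = 9.91371e+07.
Boundary: ½(f(3) + f(29)) = ½(243.000 + 2.05111e+07) = 1.02557e+07.
So far: 1.09393e+08.
k=1: B_{2}/(2)! × [f^{(1)}(29) − f^{(1)}(3)] = 1/12 × (3.53640e+06 − 405.000) = 294667.
Running total after k=1: 1.09687e+08.
k=2: B_{4}/(4)! × [f^{(3)}(29) − f^{(3)}(3)] = −1/720 × (50460.0 − 540.000) = -69.3333.
Running total after k=2: 1.09687e+08.
k=3: B_{6}/(6)! × [f^{(5)}(29) − f^{(5)}(3)] = 1/30240 × (120.000 − 120.000) = 0.00000.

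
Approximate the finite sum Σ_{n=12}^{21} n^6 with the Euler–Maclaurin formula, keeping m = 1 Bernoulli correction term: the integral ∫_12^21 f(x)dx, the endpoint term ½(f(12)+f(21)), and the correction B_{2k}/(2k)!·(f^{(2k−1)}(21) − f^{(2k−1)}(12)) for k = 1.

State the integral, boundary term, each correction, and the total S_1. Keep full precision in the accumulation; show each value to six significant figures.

Integral: ∫_12^21 x^6 dx = 2.52180e+08.
Endpoint term: (f(12) + f(21))/2 = (2.98598e+06 + 8.57661e+07)/2 = 4.43761e+07.
Running total after boundary: 2.96556e+08.
k=1: B_{2}/(2)! × [f^{(1)}(21) − f^{(1)}(12)] = 1/12 × (2.45046e+07 − 1.49299e+06) = 1.91763e+06.

S_1 ≈ 2.98473e+08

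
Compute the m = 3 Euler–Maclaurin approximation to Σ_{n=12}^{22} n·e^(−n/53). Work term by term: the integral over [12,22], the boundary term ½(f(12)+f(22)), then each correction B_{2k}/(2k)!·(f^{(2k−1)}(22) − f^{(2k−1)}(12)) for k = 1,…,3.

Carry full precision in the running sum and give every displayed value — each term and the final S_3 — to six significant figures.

S_3 ≈ 134.422

Integral: ∫_12^22 x·e^(−x/53) dx = 122.393.
½[f(12) + f(22)] = ½[9.56864 + 14.5261] = 12.0474.
Integral + boundary = 134.441.
Correction k=1: B_{2}/2! · (f^{(1)}(22) − f^{(1)}(12)) = 1/12 · (0.386200 − 0.616847) = -0.0192205.
Partial sum through k=1: 134.422.
Correction k=2: B_{4}/4! · (f^{(3)}(22) − f^{(3)}(12)) = −1/720 · (0.000607603 − 0.000787334) = 2.49626e-07.
Partial sum through k=2: 134.422.
Correction k=3: B_{6}/6! · (f^{(5)}(22) − f^{(5)}(12)) = 1/30240 · (3.83666e-07 − 4.82403e-07) = -3.26511e-12.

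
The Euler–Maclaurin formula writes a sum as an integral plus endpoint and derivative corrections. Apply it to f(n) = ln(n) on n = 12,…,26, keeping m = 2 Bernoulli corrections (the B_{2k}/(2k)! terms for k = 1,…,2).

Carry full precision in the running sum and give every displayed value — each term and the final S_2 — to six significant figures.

S_2 ≈ 43.7594

∫_12^26 ln(x) dx evaluates to 40.8916.
Boundary: ½(f(12) + f(26)) = ½(2.48491 + 3.25810) = 2.87150.
Integral + boundary = 43.7631.
Order-1 term: 1/12 · (0.0384615 − 0.0833333) = -0.00373932.
After k=1: 43.7594.
Order-2 term: −1/720 · (0.000113792 − 0.00115741) = 1.44947e-06.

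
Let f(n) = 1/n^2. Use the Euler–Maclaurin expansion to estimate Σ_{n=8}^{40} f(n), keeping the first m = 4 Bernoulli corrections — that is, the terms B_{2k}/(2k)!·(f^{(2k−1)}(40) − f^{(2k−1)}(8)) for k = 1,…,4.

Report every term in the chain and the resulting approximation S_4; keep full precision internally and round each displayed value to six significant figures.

S_4 ≈ 0.108447

Integral: ∫_8^40 1/x^2 dx = 0.100000.
Boundary: ½(f(8) + f(40)) = ½(0.0156250 + 0.000625000) = 0.00812500.
Integral + boundary = 0.108125.
Correction k=1: B_{2}/2! · (f^{(1)}(40) − f^{(1)}(8)) = 1/12 · (-3.12500e-05 − (-0.00390625)) = 0.000322917.
Running total after k=1: 0.108448.
Correction k=2: B_{4}/4! · (f^{(3)}(40) − f^{(3)}(8)) = −1/720 · (-2.34375e-07 − (-0.000732422)) = -1.01693e-06.
Running total after k=2: 0.108447.
Correction k=3: B_{6}/6! · (f^{(5)}(40) − f^{(5)}(8)) = 1/30240 · (-4.39453e-09 − (-0.000343323)) = 1.13531e-08.
Running total after k=3: 0.108447.
Correction k=4: B_{8}/8! · (f^{(7)}(40) − f^{(7)}(8)) = −1/1209600 · (-1.53809e-10 − (-0.000300407)) = -2.48353e-10.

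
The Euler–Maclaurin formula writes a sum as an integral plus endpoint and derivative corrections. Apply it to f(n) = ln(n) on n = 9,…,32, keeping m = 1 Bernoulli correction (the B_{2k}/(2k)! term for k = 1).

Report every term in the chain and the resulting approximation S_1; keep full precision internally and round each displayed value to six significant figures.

S_1 ≈ 70.9534

Integral: ∫_9^32 ln(x) dx = 68.1285.
Endpoint term: (f(9) + f(32))/2 = (2.19722 + 3.46574)/2 = 2.83148.
Integral + boundary = 70.9600.
k=1: B_{2}/(2)! × [f^{(1)}(32) − f^{(1)}(9)] = 1/12 × (0.0312500 − 0.111111) = -0.00665509.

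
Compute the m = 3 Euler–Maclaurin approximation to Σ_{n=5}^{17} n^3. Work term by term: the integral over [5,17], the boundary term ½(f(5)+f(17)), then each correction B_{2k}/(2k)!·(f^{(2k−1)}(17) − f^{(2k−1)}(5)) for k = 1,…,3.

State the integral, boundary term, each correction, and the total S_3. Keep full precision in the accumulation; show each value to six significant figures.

S_3 ≈ 23309.0

∫_5^17 x^3 dx evaluates to 20724.0.
Boundary: ½(f(5) + f(17)) = ½(125.000 + 4913.00) = 2519.00.
Running total after boundary: 23243.0.
k=1: B_{2}/(2)! × [f^{(1)}(17) − f^{(1)}(5)] = 1/12 × (867.000 − 75.0000) = 66.0000.
Running total after k=1: 23309.0.
k=2: B_{4}/(4)! × [f^{(3)}(17) − f^{(3)}(5)] = −1/720 × (6.00000 − 6.00000) = 0.00000.
Running total after k=2: 23309.0.
k=3: B_{6}/(6)! × [f^{(5)}(17) − f^{(5)}(5)] = 1/30240 × (0.00000 − 0.00000) = 0.00000.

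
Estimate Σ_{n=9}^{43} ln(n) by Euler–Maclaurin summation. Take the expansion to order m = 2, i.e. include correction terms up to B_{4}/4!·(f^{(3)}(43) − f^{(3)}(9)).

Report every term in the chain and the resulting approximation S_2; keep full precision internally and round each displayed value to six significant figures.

S_2 ≈ 110.928

∫_9^43 ln(x) dx evaluates to 107.957.
Boundary: ½(f(9) + f(43)) = ½(2.19722 + 3.76120) = 2.97921.
Running total after boundary: 110.936.
Correction k=1: B_{2}/2! · (f^{(1)}(43) − f^{(1)}(9)) = 1/12 · (0.0232558 − 0.111111) = -0.00732127.
Partial sum through k=1: 110.928.
Correction k=2: B_{4}/4! · (f^{(3)}(43) − f^{(3)}(9)) = −1/720 · (2.51550e-05 − 0.00274348) = 3.77546e-06.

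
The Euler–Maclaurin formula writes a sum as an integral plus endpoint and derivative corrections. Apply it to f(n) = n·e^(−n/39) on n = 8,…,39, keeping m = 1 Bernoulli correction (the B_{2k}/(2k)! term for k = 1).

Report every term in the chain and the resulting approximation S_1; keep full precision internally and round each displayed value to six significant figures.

S_1 ≈ 384.346

∫_8^39 x·e^(−x/39) dx evaluates to 373.968.
Boundary: ½(f(8) + f(39)) = ½(6.51634 + 14.3473) = 10.4318.
Integral + boundary = 384.400.
k=1: B_{2}/(2)! × [f^{(1)}(39) − f^{(1)}(8)] = 1/12 × (0.00000 − 0.647457) = -0.0539548.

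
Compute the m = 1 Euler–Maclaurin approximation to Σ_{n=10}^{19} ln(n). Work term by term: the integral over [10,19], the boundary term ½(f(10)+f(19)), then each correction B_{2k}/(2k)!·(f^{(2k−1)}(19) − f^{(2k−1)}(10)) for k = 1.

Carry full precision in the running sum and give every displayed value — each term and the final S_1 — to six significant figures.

S_1 ≈ 26.5381

Integral: ∫_10^19 ln(x) dx = 23.9185.
Boundary: ½(f(10) + f(19)) = ½(2.30259 + 2.94444) = 2.62351.
So far: 26.5420.
Order-1 term: 1/12 · (0.0526316 − 0.100000) = -0.00394737.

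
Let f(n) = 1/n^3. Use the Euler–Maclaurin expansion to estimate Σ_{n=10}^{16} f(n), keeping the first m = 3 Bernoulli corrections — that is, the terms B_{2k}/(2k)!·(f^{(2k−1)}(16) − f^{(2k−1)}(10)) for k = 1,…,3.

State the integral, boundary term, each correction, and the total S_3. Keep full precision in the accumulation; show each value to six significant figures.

S_3 ≈ 0.00369005

∫_10^16 1/x^3 dx evaluates to 0.00304688.
Boundary: ½(f(10) + f(16)) = ½(0.00100000 + 0.000244141) = 0.000622070.
Running total after boundary: 0.00366895.
k=1: B_{2}/(2)! × [f^{(1)}(16) − f^{(1)}(10)] = 1/12 × (-4.57764e-05 − (-0.000300000)) = 2.11853e-05.
Partial sum through k=1: 0.00369013.
k=2: B_{4}/(4)! × [f^{(3)}(16) − f^{(3)}(10)] = −1/720 × (-3.57628e-06 − (-6.00000e-05)) = -7.83663e-08.
Partial sum through k=2: 0.00369005.
k=3: B_{6}/(6)! × [f^{(5)}(16) − f^{(5)}(10)] = 1/30240 × (-5.86733e-07 − (-2.52000e-05)) = 8.13931e-10.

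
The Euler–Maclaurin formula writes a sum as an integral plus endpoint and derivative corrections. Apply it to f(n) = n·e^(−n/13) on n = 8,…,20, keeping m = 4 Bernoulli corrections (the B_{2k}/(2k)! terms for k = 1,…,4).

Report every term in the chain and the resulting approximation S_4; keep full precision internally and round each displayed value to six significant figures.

The integral term ∫_8^20 x·e^(−x/13) dx = 55.4271.
Boundary: ½(f(8) + f(20)) = ½(4.32346 + 4.29422) = 4.30884.
Running total after boundary: 59.7360.
k=1: B_{2}/(2)! × [f^{(1)}(20) − f^{(1)}(8)] = 1/12 × (-0.115614 − 0.207859) = -0.0269560.
Partial sum through k=1: 59.7090.
k=2: B_{4}/(4)! × [f^{(3)}(20) − f^{(3)}(8)] = −1/720 × (0.00185686 − 0.00762559) = 8.01213e-06.
Partial sum through k=2: 59.7090.
k=3: B_{6}/(6)! × [f^{(5)}(20) − f^{(5)}(8)] = 1/30240 × (2.60226e-05 − 8.29660e-05) = -1.88305e-09.
Partial sum through k=3: 59.7090.
k=4: B_{8}/(8)! × [f^{(7)}(20) − f^{(7)}(8)] = −1/1209600 × (2.42946e-07 − 7.14853e-07) = 3.90135e-13.

S_4 ≈ 59.7090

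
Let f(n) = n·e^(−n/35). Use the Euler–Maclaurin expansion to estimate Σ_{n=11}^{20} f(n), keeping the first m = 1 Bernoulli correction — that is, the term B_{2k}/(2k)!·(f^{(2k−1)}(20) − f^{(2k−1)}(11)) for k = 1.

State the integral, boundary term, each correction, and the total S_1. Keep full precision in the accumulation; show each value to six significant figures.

Integral: ∫_11^20 x·e^(−x/35) dx = 88.7173.
½[f(11) + f(20)] = ½[8.03341 + 11.2944] = 9.66389.
Integral + boundary = 98.3811.
Correction k=1: B_{2}/2! · (f^{(1)}(20) − f^{(1)}(11)) = 1/12 · (0.242022 − 0.500784) = -0.0215635.

S_1 ≈ 98.3596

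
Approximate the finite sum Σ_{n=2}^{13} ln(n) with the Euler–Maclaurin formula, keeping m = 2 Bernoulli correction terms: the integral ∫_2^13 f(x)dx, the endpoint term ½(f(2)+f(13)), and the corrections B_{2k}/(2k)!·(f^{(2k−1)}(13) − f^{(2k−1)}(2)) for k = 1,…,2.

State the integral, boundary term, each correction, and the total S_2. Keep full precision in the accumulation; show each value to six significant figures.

S_2 ≈ 22.5522

Integral: ∫_2^13 ln(x) dx = 20.9580.
Endpoint term: (f(2) + f(13))/2 = (0.693147 + 2.56495)/2 = 1.62905.
Integral + boundary = 22.5871.
Order-1 term: 1/12 · (0.0769231 − 0.500000) = -0.0352564.
Running total after k=1: 22.5518.
Order-2 term: −1/720 · (0.000910332 − 0.250000) = 0.000345958.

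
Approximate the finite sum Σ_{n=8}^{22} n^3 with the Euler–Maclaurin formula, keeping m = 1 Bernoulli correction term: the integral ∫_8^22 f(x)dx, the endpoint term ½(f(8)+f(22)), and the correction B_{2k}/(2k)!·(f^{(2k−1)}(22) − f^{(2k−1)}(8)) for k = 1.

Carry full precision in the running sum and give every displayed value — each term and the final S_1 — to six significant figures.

∫_8^22 x^3 dx evaluates to 57540.0.
Boundary: ½(f(8) + f(22)) = ½(512.000 + 10648.0) = 5580.00.
Integral + boundary = 63120.0.
Order-1 term: 1/12 · (1452.00 − 192.000) = 105.000.

S_1 ≈ 63225.0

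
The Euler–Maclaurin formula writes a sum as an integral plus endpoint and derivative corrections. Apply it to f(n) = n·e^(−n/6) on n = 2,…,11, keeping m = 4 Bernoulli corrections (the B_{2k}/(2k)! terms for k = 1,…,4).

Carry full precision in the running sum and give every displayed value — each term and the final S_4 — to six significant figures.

S_4 ≈ 19.6308

Integral: ∫_2^11 x·e^(−x/6) dx = 18.0858.
Boundary: ½(f(2) + f(11)) = ½(1.43306 + 1.75868) = 1.59587.
So far: 19.6816.
k=1: B_{2}/(2)! × [f^{(1)}(11) − f^{(1)}(2)] = 1/12 × (-0.133233 − 0.477688) = -0.0509101.
Partial sum through k=1: 19.6307.
k=2: B_{4}/(4)! × [f^{(3)}(11) − f^{(3)}(2)] = −1/720 × (0.00518129 − 0.0530764) = 6.65210e-05.
Partial sum through k=2: 19.6308.
k=3: B_{6}/(6)! × [f^{(5)}(11) − f^{(5)}(2)] = 1/30240 × (0.000390653 − 0.00258010) = -7.24024e-08.
Partial sum through k=3: 19.6308.
k=4: B_{8}/(8)! × [f^{(7)}(11) − f^{(7)}(2)] = −1/1209600 × (1.77050e-05 − 0.000102385) = 7.00066e-11.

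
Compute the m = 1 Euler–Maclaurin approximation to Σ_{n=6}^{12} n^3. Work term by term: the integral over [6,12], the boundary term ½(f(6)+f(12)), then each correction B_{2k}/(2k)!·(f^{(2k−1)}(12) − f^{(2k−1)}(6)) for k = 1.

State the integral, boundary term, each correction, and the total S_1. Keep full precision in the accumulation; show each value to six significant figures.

∫_6^12 x^3 dx evaluates to 4860.00.
Boundary: ½(f(6) + f(12)) = ½(216.000 + 1728.00) = 972.000.
So far: 5832.00.
Order-1 term: 1/12 · (432.000 − 108.000) = 27.0000.

S_1 ≈ 5859.00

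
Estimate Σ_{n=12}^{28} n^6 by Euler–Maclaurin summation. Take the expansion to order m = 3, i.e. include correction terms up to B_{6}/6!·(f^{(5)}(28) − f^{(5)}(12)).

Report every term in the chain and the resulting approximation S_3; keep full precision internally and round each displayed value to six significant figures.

S_3 ≈ 2.17336e+09

∫_12^28 x^6 dx evaluates to 1.92244e+09.
½[f(12) + f(28)] = ½[2.98598e+06 + 4.81890e+08] = 2.42438e+08.
Integral + boundary = 2.16488e+09.
Correction k=1: B_{2}/2! · (f^{(1)}(28) − f^{(1)}(12)) = 1/12 · (1.03262e+08 − 1.49299e+06) = 8.48077e+06.
After k=1: 2.17336e+09.
Correction k=2: B_{4}/4! · (f^{(3)}(28) − f^{(3)}(12)) = −1/720 · (2.63424e+06 − 207360) = -3370.67.
After k=2: 2.17336e+09.
Correction k=3: B_{6}/6! · (f^{(5)}(28) − f^{(5)}(12)) = 1/30240 · (20160.0 − 8640.00) = 0.380952.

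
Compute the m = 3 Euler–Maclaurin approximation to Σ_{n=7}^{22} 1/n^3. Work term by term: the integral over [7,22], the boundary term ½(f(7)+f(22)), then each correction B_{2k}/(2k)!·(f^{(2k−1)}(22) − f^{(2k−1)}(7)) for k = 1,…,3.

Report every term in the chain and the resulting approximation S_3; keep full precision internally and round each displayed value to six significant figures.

Integral: ∫_7^22 1/x^3 dx = 0.00917102.
½[f(7) + f(22)] = ½[0.00291545 + 9.39144e-05] = 0.00150468.
So far: 0.0106757.
Correction k=1: B_{2}/2! · (f^{(1)}(22) − f^{(1)}(7)) = 1/12 · (-1.28065e-05 − (-0.00124948)) = 0.000103056.
After k=1: 0.0107788.
Correction k=2: B_{4}/4! · (f^{(3)}(22) − f^{(3)}(7)) = −1/720 · (-5.29194e-07 − (-0.000509992)) = -7.07587e-07.
After k=2: 0.0107781.
Correction k=3: B_{6}/6! · (f^{(5)}(22) − f^{(5)}(7)) = 1/30240 · (-4.59218e-08 − (-0.000437136)) = 1.44540e-08.

S_3 ≈ 0.0107781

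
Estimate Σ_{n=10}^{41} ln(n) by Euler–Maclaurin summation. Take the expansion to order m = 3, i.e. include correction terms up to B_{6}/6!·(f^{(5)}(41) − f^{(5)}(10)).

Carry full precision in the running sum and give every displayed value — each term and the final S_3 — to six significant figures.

S_3 ≈ 101.232

Integral: ∫_10^41 ln(x) dx = 98.2306.
Endpoint term: (f(10) + f(41))/2 = (2.30259 + 3.71357)/2 = 3.00808.
Integral + boundary = 101.239.
k=1: B_{2}/(2)! × [f^{(1)}(41) − f^{(1)}(10)] = 1/12 × (0.0243902 − 0.100000) = -0.00630081.
Running total after k=1: 101.232.
k=2: B_{4}/(4)! × [f^{(3)}(41) − f^{(3)}(10)] = −1/720 × (2.90187e-05 − 0.00200000) = 2.73747e-06.
Running total after k=2: 101.232.
k=3: B_{6}/(6)! × [f^{(5)}(41) − f^{(5)}(10)] = 1/30240 × (2.07153e-07 − 0.000240000) = -7.92966e-09.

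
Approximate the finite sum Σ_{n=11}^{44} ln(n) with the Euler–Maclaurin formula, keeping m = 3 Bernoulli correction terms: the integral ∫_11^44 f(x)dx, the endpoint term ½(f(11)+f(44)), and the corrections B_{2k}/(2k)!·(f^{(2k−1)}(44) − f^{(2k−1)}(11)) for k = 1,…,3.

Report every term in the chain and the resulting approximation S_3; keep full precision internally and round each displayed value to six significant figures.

S_3 ≈ 110.213

The integral term ∫_11^44 ln(x) dx = 107.127.
Boundary: ½(f(11) + f(44)) = ½(2.39790 + 3.78419) = 3.09104.
Running total after boundary: 110.219.
k=1: B_{2}/(2)! × [f^{(1)}(44) − f^{(1)}(11)] = 1/12 × (0.0227273 − 0.0909091) = -0.00568182.
Running total after k=1: 110.213.
k=2: B_{4}/(4)! × [f^{(3)}(44) − f^{(3)}(11)] = −1/720 × (2.34786e-05 − 0.00150263) = 2.05438e-06.
Running total after k=2: 110.213.
k=3: B_{6}/(6)! × [f^{(5)}(44) − f^{(5)}(11)] = 1/30240 × (1.45528e-07 − 0.000149021) = -4.92313e-09.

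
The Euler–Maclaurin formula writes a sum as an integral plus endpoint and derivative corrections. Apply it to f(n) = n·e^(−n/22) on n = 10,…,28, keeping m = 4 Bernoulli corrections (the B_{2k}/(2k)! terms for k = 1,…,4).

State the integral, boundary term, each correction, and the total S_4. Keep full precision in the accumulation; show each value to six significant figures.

Integral: ∫_10^28 x·e^(−x/22) dx = 138.781.
Endpoint term: (f(10) + f(28))/2 = (6.34736 + 7.84187)/2 = 7.09462.
Running total after boundary: 145.876.
Correction k=1: B_{2}/2! · (f^{(1)}(28) − f^{(1)}(10)) = 1/12 · (-0.0763818 − 0.346220) = -0.0352168.
After k=1: 145.840.
Correction k=2: B_{4}/4! · (f^{(3)}(28) − f^{(3)}(10)) = −1/720 · (0.000999487 − 0.00333821) = 3.24822e-06.
After k=2: 145.840.
Correction k=3: B_{6}/6! · (f^{(5)}(28) − f^{(5)}(10)) = 1/30240 · (4.45617e-06 − 1.23163e-05) = -2.59925e-10.
After k=3: 145.840.
Correction k=4: B_{8}/8! · (f^{(7)}(28) − f^{(7)}(10)) = −1/1209600 · (1.41473e-08 − 3.66435e-08) = 1.85981e-14.

S_4 ≈ 145.840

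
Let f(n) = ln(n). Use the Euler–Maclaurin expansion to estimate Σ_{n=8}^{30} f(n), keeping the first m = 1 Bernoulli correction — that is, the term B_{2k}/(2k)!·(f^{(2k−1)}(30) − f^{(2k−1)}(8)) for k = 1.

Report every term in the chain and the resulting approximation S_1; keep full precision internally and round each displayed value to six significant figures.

S_1 ≈ 66.1331

Integral: ∫_8^30 ln(x) dx = 63.4004.
½[f(8) + f(30)] = ½[2.07944 + 3.40120] = 2.74032.
So far: 66.1407.
Order-1 term: 1/12 · (0.0333333 − 0.125000) = -0.00763889.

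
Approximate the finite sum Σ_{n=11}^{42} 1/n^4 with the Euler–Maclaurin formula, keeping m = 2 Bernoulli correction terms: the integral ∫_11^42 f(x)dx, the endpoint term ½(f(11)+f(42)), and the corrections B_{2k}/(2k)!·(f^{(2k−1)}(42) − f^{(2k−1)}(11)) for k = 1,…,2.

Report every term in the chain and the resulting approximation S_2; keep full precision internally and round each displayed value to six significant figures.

Integral: ∫_11^42 1/x^4 dx = 0.000245939.
Boundary: ½(f(11) + f(42)) = ½(6.83013e-05 + 3.21368e-07) = 3.43114e-05.
Running total after boundary: 0.000280250.
Correction k=1: B_{2}/2! · (f^{(1)}(42) − f^{(1)}(11)) = 1/12 · (-3.06065e-08 − (-2.48369e-05)) = 2.06719e-06.
Running total after k=1: 0.000282318.
Correction k=2: B_{4}/4! · (f^{(3)}(42) − f^{(3)}(11)) = −1/720 · (-5.20519e-10 − (-6.15790e-06)) = -8.55191e-09.

S_2 ≈ 0.000282309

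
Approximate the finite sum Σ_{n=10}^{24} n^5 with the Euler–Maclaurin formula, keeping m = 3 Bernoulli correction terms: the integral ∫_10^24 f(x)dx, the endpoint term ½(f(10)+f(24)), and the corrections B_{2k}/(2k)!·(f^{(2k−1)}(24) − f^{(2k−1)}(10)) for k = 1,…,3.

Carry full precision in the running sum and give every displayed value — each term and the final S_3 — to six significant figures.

The integral term ∫_10^24 x^5 dx = 3.16838e+07.
Boundary: ½(f(10) + f(24)) = ½(100000 + 7.96262e+06) = 4.03131e+06.
Running total after boundary: 3.57151e+07.
k=1: B_{2}/(2)! × [f^{(1)}(24) − f^{(1)}(10)] = 1/12 × (1.65888e+06 − 50000.0) = 134073.
After k=1: 3.58492e+07.
k=2: B_{4}/(4)! × [f^{(3)}(24) − f^{(3)}(10)] = −1/720 × (34560.0 − 6000.00) = -39.6667.
After k=2: 3.58492e+07.
k=3: B_{6}/(6)! × [f^{(5)}(24) − f^{(5)}(10)] = 1/30240 × (120.000 − 120.000) = 0.00000.

S_3 ≈ 3.58492e+07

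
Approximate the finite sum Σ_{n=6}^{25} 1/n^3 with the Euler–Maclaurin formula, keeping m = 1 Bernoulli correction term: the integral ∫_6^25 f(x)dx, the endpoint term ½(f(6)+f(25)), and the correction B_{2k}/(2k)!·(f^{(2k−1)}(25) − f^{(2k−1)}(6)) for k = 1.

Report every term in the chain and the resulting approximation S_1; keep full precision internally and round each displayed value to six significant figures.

S_1 ≈ 0.0156280

Integral: ∫_6^25 1/x^3 dx = 0.0130889.
½[f(6) + f(25)] = ½[0.00462963 + 6.40000e-05] = 0.00234681.
So far: 0.0154357.
Correction k=1: B_{2}/2! · (f^{(1)}(25) − f^{(1)}(6)) = 1/12 · (-7.68000e-06 − (-0.00231481)) = 0.000192261.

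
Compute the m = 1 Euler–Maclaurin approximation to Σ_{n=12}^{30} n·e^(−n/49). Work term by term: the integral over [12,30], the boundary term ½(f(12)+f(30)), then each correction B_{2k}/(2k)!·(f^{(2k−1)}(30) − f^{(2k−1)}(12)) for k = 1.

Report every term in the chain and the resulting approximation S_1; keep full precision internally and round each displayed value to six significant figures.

S_1 ≈ 253.945

The integral term ∫_12^30 x·e^(−x/49) dx = 241.148.
½[f(12) + f(30)] = ½[9.39341 + 16.2640] = 12.8287.
Running total after boundary: 253.977.
Correction k=1: B_{2}/2! · (f^{(1)}(30) − f^{(1)}(12)) = 1/12 · (0.210215 − 0.591082) = -0.0317390.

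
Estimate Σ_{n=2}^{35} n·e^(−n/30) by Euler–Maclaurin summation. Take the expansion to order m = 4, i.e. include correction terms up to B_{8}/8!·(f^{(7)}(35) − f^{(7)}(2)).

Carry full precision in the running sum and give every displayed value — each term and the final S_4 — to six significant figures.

S_4 ≈ 297.158

The integral term ∫_2^35 x·e^(−x/30) dx = 290.850.
Boundary: ½(f(2) + f(35)) = ½(1.87101 + 10.8991) = 6.38506.
So far: 297.235.
Order-1 term: 1/12 · (-0.0519005 − 0.873140) = -0.0770867.
After k=1: 297.158.
Order-2 term: −1/720 · (0.000634340 − 0.00304906) = 3.35378e-06.
After k=2: 297.158.
Order-3 term: 1/30240 · (1.47372e-06 − 5.69774e-06) = -1.39683e-10.
After k=3: 297.158.
Order-4 term: −1/1209600 · (2.49180e-09 − 8.89737e-09) = 5.29561e-15.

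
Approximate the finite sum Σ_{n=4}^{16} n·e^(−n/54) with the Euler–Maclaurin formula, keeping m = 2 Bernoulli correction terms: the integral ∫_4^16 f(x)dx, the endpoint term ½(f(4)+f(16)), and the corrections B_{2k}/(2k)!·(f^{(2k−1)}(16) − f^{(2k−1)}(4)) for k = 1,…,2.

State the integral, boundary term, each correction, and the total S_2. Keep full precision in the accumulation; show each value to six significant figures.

The integral term ∫_4^16 x·e^(−x/54) dx = 97.7007.
Boundary: ½(f(4) + f(16)) = ½(3.71441 + 11.8971) = 7.80574.
So far: 105.506.
Order-1 term: 1/12 · (0.523251 − 0.859818) = -0.0280472.
Running total after k=1: 105.478.
Order-2 term: −1/720 · (0.000689432 − 0.000931764) = 3.36571e-07.

S_2 ≈ 105.478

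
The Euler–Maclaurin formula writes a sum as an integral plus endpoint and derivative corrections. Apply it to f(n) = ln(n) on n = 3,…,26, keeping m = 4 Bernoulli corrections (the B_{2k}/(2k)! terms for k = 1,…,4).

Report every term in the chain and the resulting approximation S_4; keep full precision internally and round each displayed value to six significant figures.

S_4 ≈ 60.5686

The integral term ∫_3^26 ln(x) dx = 58.4147.
½[f(3) + f(26)] = ½[1.09861 + 3.25810] = 2.17835.
Integral + boundary = 60.5930.
Order-1 term: 1/12 · (0.0384615 − 0.333333) = -0.0245726.
Partial sum through k=1: 60.5685.
Order-2 term: −1/720 · (0.000113792 − 0.0740741) = 0.000102723.
Partial sum through k=2: 60.5686.
Order-3 term: 1/30240 · (2.01997e-06 − 0.0987654) = -3.26599e-06.
Partial sum through k=3: 60.5686.
Order-4 term: −1/1209600 · (8.96436e-08 − 0.329218) = 2.72171e-07.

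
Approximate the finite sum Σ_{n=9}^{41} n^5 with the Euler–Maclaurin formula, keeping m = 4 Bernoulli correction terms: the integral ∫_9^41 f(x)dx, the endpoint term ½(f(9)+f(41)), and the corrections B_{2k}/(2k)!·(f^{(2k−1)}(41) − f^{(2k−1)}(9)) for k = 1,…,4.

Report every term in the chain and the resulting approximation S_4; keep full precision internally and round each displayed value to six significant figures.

S_4 ≈ 8.50728e+08

The integral term ∫_9^41 x^5 dx = 7.91595e+08.
Boundary: ½(f(9) + f(41)) = ½(59049.0 + 1.15856e+08) = 5.79576e+07.
Integral + boundary = 8.49553e+08.
Order-1 term: 1/12 · (1.41288e+07 − 32805.0) = 1.17467e+06.
Running total after k=1: 8.50728e+08.
Order-2 term: −1/720 · (100860 − 4860.00) = -133.333.
Running total after k=2: 8.50728e+08.
Order-3 term: 1/30240 · (120.000 − 120.000) = 0.00000.
Running total after k=3: 8.50728e+08.
Order-4 term: −1/1209600 · (0.00000 − 0.00000) = 0.00000.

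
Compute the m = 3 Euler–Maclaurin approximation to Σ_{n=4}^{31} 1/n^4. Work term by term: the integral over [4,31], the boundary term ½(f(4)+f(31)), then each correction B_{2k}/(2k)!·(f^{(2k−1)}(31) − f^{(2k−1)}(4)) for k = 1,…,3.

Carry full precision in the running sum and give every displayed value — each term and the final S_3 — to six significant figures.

S_3 ≈ 0.00746700

∫_4^31 1/x^4 dx evaluates to 0.00519714.
½[f(4) + f(31)] = ½[0.00390625 + 1.08281e-06] = 0.00195367.
Running total after boundary: 0.00715081.
k=1: B_{2}/(2)! × [f^{(1)}(31) − f^{(1)}(4)] = 1/12 × (-1.39718e-07 − (-0.00390625)) = 0.000325509.
Partial sum through k=1: 0.00747632.
k=2: B_{4}/(4)! × [f^{(3)}(31) − f^{(3)}(4)] = −1/720 × (-4.36164e-09 − (-0.00732422)) = -1.01725e-05.
Partial sum through k=2: 0.00746615.
k=3: B_{6}/(6)! × [f^{(5)}(31) − f^{(5)}(4)] = 1/30240 × (-2.54164e-10 − (-0.0256348)) = 8.47710e-07.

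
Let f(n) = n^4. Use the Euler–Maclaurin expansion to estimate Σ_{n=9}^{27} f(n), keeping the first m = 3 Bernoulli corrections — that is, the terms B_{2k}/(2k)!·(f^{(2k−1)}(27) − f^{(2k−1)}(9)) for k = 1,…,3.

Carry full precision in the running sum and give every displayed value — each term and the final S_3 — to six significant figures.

The integral term ∫_9^27 x^4 dx = 2.85797e+06.
Endpoint term: (f(9) + f(27))/2 = (6561.00 + 531441)/2 = 269001.
So far: 3.12697e+06.
Order-1 term: 1/12 · (78732.0 − 2916.00) = 6318.00.
Partial sum through k=1: 3.13329e+06.
Order-2 term: −1/720 · (648.000 − 216.000) = -0.600000.
Partial sum through k=2: 3.13329e+06.
Order-3 term: 1/30240 · (0.00000 − 0.00000) = 0.00000.

S_3 ≈ 3.13329e+06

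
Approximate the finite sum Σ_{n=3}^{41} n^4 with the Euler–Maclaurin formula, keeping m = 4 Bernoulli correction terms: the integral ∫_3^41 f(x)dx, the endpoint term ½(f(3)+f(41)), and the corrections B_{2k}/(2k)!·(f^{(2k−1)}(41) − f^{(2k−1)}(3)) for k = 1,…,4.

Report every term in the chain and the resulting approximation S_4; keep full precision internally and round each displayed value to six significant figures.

Integral: ∫_3^41 x^4 dx = 2.31712e+07.
½[f(3) + f(41)] = ½[81.0000 + 2.82576e+06] = 1.41292e+06.
Integral + boundary = 2.45841e+07.
Correction k=1: B_{2}/2! · (f^{(1)}(41) − f^{(1)}(3)) = 1/12 · (275684 − 108.000) = 22964.7.
Partial sum through k=1: 2.46071e+07.
Correction k=2: B_{4}/4! · (f^{(3)}(41) − f^{(3)}(3)) = −1/720 · (984.000 − 72.0000) = -1.26667.
Partial sum through k=2: 2.46071e+07.
Correction k=3: B_{6}/6! · (f^{(5)}(41) − f^{(5)}(3)) = 1/30240 · (0.00000 − 0.00000) = 0.00000.
Partial sum through k=3: 2.46071e+07.
Correction k=4: B_{8}/8! · (f^{(7)}(41) − f^{(7)}(3)) = −1/1209600 · (0.00000 − 0.00000) = 0.00000.

S_4 ≈ 2.46071e+07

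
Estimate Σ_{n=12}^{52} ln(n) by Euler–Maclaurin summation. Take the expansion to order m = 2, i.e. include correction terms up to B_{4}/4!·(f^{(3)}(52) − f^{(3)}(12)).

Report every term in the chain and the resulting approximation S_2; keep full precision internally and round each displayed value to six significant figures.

Integral: ∫_12^52 ln(x) dx = 135.646.
Boundary: ½(f(12) + f(52)) = ½(2.48491 + 3.95124) = 3.21808.
So far: 138.864.
Correction k=1: B_{2}/2! · (f^{(1)}(52) − f^{(1)}(12)) = 1/12 · (0.0192308 − 0.0833333) = -0.00534188.
Partial sum through k=1: 138.859.
Correction k=2: B_{4}/4! · (f^{(3)}(52) − f^{(3)}(12)) = −1/720 · (1.42239e-05 − 0.00115741) = 1.58775e-06.

S_2 ≈ 138.859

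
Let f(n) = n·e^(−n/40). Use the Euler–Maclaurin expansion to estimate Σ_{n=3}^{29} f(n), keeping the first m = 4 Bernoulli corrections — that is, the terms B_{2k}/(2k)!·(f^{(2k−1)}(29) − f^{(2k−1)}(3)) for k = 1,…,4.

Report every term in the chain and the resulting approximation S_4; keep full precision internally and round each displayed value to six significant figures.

S_4 ≈ 267.337

Integral: ∫_3^29 x·e^(−x/40) dx = 258.983.
Endpoint term: (f(3) + f(29))/2 = (2.78323 + 14.0454)/2 = 8.41432.
Running total after boundary: 267.397.
k=1: B_{2}/(2)! × [f^{(1)}(29) − f^{(1)}(3)] = 1/12 × (0.133189 − 0.858163) = -0.0604145.
Running total after k=1: 267.337.
k=2: B_{4}/(4)! × [f^{(3)}(29) − f^{(3)}(3)] = −1/720 × (0.000688649 − 0.00169603) = 1.39914e-06.
Running total after k=2: 267.337.
k=3: B_{6}/(6)! × [f^{(5)}(29) − f^{(5)}(3)] = 1/30240 × (8.08784e-07 − 1.78482e-06) = -3.22763e-11.
Running total after k=3: 267.337.
k=4: B_{8}/(8)! × [f^{(7)}(29) − f^{(7)}(3)] = −1/1209600 × (7.41977e-10 − 1.56851e-09) = 6.83313e-16.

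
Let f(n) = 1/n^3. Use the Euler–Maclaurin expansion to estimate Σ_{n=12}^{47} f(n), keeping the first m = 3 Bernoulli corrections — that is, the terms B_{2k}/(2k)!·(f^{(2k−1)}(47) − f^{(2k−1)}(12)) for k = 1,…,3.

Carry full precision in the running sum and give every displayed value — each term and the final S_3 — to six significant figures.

∫_12^47 1/x^3 dx evaluates to 0.00324588.
½[f(12) + f(47)] = ½[0.000578704 + 9.63178e-06] = 0.000294168.
So far: 0.00354004.
Correction k=1: B_{2}/2! · (f^{(1)}(47) − f^{(1)}(12)) = 1/12 · (-6.14794e-07 − (-0.000144676)) = 1.20051e-05.
Running total after k=1: 0.00355205.
Correction k=2: B_{4}/4! · (f^{(3)}(47) − f^{(3)}(12)) = −1/720 · (-5.56627e-09 − (-2.00939e-05)) = -2.79004e-08.
Running total after k=2: 0.00355202.
Correction k=3: B_{6}/6! · (f^{(5)}(47) − f^{(5)}(12)) = 1/30240 · (-1.05832e-10 − (-5.86071e-06)) = 1.93803e-10.

S_3 ≈ 0.00355202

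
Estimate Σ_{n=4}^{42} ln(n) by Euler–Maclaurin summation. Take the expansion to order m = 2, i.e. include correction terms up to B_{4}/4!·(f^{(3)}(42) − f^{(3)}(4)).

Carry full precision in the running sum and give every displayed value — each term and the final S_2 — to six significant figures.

∫_4^42 ln(x) dx evaluates to 113.437.
½[f(4) + f(42)] = ½[1.38629 + 3.73767] = 2.56198.
So far: 115.999.
Correction k=1: B_{2}/2! · (f^{(1)}(42) − f^{(1)}(4)) = 1/12 · (0.0238095 − 0.250000) = -0.0188492.
After k=1: 115.980.
Correction k=2: B_{4}/4! · (f^{(3)}(42) − f^{(3)}(4)) = −1/720 · (2.69949e-05 − 0.0312500) = 4.33653e-05.

S_2 ≈ 115.980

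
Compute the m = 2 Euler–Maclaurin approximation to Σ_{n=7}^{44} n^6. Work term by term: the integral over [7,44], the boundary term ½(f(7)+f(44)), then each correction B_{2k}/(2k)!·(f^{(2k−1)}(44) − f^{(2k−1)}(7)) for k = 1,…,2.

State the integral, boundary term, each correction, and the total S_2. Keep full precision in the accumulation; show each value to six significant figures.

S_2 ≈ 4.93216e+10

Integral: ∫_7^44 x^6 dx = 4.56110e+10.
Endpoint term: (f(7) + f(44))/2 = (117649 + 7.25631e+09)/2 = 3.62822e+09.
Running total after boundary: 4.92392e+10.
k=1: B_{2}/(2)! × [f^{(1)}(44) − f^{(1)}(7)] = 1/12 × (9.89497e+08 − 100842) = 8.24497e+07.
Running total after k=1: 4.93217e+10.
k=2: B_{4}/(4)! × [f^{(3)}(44) − f^{(3)}(7)] = −1/720 × (1.02221e+07 − 41160.0) = -14140.2.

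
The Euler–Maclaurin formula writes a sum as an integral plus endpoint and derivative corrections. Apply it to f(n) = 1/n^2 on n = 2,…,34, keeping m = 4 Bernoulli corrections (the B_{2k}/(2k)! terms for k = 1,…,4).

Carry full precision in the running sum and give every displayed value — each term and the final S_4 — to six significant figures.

Integral: ∫_2^34 1/x^2 dx = 0.470588.
Boundary: ½(f(2) + f(34)) = ½(0.250000 + 0.000865052) = 0.125433.
Integral + boundary = 0.596021.
Correction k=1: B_{2}/2! · (f^{(1)}(34) − f^{(1)}(2)) = 1/12 · (-5.08854e-05 − (-0.250000)) = 0.0208291.
Partial sum through k=1: 0.616850.
Correction k=2: B_{4}/4! · (f^{(3)}(34) − f^{(3)}(2)) = −1/720 · (-5.28222e-07 − (-0.750000)) = -0.00104167.
Partial sum through k=2: 0.615808.
Correction k=3: B_{6}/6! · (f^{(5)}(34) − f^{(5)}(2)) = 1/30240 · (-1.37082e-08 − (-5.62500)) = 0.000186012.
Partial sum through k=3: 0.615994.
Correction k=4: B_{8}/8! · (f^{(7)}(34) − f^{(7)}(2)) = −1/1209600 · (-6.64065e-10 − (-78.7500)) = -6.51042e-05.

S_4 ≈ 0.615929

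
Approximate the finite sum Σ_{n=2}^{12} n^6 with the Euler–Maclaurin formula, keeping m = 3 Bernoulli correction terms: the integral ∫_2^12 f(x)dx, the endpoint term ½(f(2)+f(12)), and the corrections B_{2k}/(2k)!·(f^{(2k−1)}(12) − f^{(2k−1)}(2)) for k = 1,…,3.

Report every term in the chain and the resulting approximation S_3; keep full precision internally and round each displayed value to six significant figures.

The integral term ∫_2^12 x^6 dx = 5.11881e+06.
Endpoint term: (f(2) + f(12))/2 = (64.0000 + 2.98598e+06)/2 = 1.49302e+06.
Running total after boundary: 6.61184e+06.
Order-1 term: 1/12 · (1.49299e+06 − 192.000) = 124400.
Running total after k=1: 6.73624e+06.
Order-2 term: −1/720 · (207360 − 960.000) = -286.667.
Running total after k=2: 6.73595e+06.
Order-3 term: 1/30240 · (8640.00 − 1440.00) = 0.238095.

S_3 ≈ 6.73595e+06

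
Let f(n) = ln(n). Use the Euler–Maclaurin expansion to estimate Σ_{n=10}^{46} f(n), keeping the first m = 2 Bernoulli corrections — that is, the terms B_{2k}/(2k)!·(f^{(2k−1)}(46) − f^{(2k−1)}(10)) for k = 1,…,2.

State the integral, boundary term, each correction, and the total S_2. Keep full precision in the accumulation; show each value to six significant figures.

S_2 ≈ 120.151

∫_10^46 ln(x) dx evaluates to 117.092.
½[f(10) + f(46)] = ½[2.30259 + 3.82864] = 3.06561.
So far: 120.157.
k=1: B_{2}/(2)! × [f^{(1)}(46) − f^{(1)}(10)] = 1/12 × (0.0217391 − 0.100000) = -0.00652174.
Partial sum through k=1: 120.151.
k=2: B_{4}/(4)! × [f^{(3)}(46) − f^{(3)}(10)] = −1/720 × (2.05474e-05 − 0.00200000) = 2.74924e-06.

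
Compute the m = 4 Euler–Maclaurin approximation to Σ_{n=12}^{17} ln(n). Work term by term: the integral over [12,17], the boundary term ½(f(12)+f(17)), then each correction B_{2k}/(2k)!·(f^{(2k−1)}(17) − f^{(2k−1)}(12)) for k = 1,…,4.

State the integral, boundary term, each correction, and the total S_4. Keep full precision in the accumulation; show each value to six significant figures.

S_4 ≈ 16.0028

Integral: ∫_12^17 ln(x) dx = 13.3457.
½[f(12) + f(17)] = ½[2.48491 + 2.83321] = 2.65906.
So far: 16.0048.
k=1: B_{2}/(2)! × [f^{(1)}(17) − f^{(1)}(12)] = 1/12 × (0.0588235 − 0.0833333) = -0.00204248.
Running total after k=1: 16.0028.
k=2: B_{4}/(4)! × [f^{(3)}(17) − f^{(3)}(12)] = −1/720 × (0.000407083 − 0.00115741) = 1.04212e-06.
Running total after k=2: 16.0028.
k=3: B_{6}/(6)! × [f^{(5)}(17) − f^{(5)}(12)] = 1/30240 × (1.69031e-05 − 9.64506e-05) = -2.63054e-09.
Running total after k=3: 16.0028.
k=4: B_{8}/(8)! × [f^{(7)}(17) − f^{(7)}(12)] = −1/1209600 × (1.75465e-06 − 2.00939e-05) = 1.51614e-11.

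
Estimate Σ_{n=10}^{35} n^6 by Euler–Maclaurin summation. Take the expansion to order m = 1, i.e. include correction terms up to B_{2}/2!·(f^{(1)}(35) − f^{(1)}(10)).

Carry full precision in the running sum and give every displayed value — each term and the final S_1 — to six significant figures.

Integral: ∫_10^35 x^6 dx = 9.18990e+09.
Boundary: ½(f(10) + f(35)) = ½(1.00000e+06 + 1.83827e+09) = 9.19633e+08.
Running total after boundary: 1.01095e+10.
Correction k=1: B_{2}/2! · (f^{(1)}(35) − f^{(1)}(10)) = 1/12 · (3.15131e+08 − 600000) = 2.62109e+07.

S_1 ≈ 1.01357e+10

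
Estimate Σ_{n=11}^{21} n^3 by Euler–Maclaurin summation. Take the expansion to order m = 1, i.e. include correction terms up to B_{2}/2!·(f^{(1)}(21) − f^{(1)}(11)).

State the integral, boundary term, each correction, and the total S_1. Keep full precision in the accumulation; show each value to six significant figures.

S_1 ≈ 50336.0

The integral term ∫_11^21 x^3 dx = 44960.0.
Boundary: ½(f(11) + f(21)) = ½(1331.00 + 9261.00) = 5296.00.
So far: 50256.0.
Correction k=1: B_{2}/2! · (f^{(1)}(21) − f^{(1)}(11)) = 1/12 · (1323.00 − 363.000) = 80.0000.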